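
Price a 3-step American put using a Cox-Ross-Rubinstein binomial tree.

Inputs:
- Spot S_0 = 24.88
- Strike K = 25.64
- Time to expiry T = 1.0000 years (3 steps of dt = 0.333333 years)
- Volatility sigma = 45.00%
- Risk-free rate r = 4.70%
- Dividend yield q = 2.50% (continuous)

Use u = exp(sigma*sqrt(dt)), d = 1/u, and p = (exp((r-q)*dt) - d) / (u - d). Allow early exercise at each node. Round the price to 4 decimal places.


Answer: Price = V(0,0) = 4.8629

Derivation:
dt = T/N = 0.333333
u = exp(sigma*sqrt(dt)) = 1.296681; d = 1/u = 0.771200
p = (exp((r-q)*dt) - d) / (u - d) = 0.449418
Discount per step: exp(-r*dt) = 0.984455
Stock lattice S(k, i) with i counting down-moves:
  k=0: S(0,0) = 24.8800
  k=1: S(1,0) = 32.2614; S(1,1) = 19.1875
  k=2: S(2,0) = 41.8327; S(2,1) = 24.8800; S(2,2) = 14.7974
  k=3: S(3,0) = 54.2437; S(3,1) = 32.2614; S(3,2) = 19.1875; S(3,3) = 11.4117
Terminal payoffs V(N, i) = max(K - S_T, 0):
  V(3,0) = 0.000000; V(3,1) = 0.000000; V(3,2) = 6.452546; V(3,3) = 14.228274
Backward induction: V(k, i) = exp(-r*dt) * [p * V(k+1, i) + (1-p) * V(k+1, i+1)]; then take max(V_cont, immediate exercise) for American.
  V(2,0) = exp(-r*dt) * [p*0.000000 + (1-p)*0.000000] = 0.000000; exercise = 0.000000; V(2,0) = max -> 0.000000
  V(2,1) = exp(-r*dt) * [p*0.000000 + (1-p)*6.452546] = 3.497432; exercise = 0.760000; V(2,1) = max -> 3.497432
  V(2,2) = exp(-r*dt) * [p*6.452546 + (1-p)*14.228274] = 10.566872; exercise = 10.842636; V(2,2) = max -> 10.842636
  V(1,0) = exp(-r*dt) * [p*0.000000 + (1-p)*3.497432] = 1.895691; exercise = 0.000000; V(1,0) = max -> 1.895691
  V(1,1) = exp(-r*dt) * [p*3.497432 + (1-p)*10.842636] = 7.424341; exercise = 6.452546; V(1,1) = max -> 7.424341
  V(0,0) = exp(-r*dt) * [p*1.895691 + (1-p)*7.424341] = 4.862882; exercise = 0.760000; V(0,0) = max -> 4.862882


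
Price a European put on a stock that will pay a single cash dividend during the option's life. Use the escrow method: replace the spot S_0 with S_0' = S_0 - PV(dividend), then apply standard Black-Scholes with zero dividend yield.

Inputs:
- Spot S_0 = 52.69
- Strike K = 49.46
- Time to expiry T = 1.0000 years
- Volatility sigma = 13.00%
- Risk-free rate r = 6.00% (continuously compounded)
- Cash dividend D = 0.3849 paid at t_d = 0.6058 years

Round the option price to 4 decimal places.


Answer: Price = 0.6511

Derivation:
PV(D) = D * exp(-r * t_d) = 0.3849 * 0.96430466 = 0.37116086
S_0' = S_0 - PV(D) = 52.6900 - 0.37116086 = 52.31883914
d1 = (ln(S_0'/K) + (r + sigma^2/2)*T) / (sigma*sqrt(T)) = 0.95878659
d2 = d1 - sigma*sqrt(T) = 0.82878659
exp(-rT) = 0.94176453
N(-d1) = 0.16883313; N(-d2) = 0.20361259
P = K * exp(-rT) * N(-d2) - S_0' * N(-d1) = 49.4600 * 0.94176453 * 0.20361259 - 52.31883914 * 0.16883313 = 0.6511


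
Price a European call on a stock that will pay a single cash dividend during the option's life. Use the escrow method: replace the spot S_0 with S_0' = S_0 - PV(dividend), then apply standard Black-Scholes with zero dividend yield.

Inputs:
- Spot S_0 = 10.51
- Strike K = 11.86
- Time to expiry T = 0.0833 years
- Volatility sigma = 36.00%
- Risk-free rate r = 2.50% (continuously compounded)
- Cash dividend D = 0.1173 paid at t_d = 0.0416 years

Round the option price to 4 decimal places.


Answer: Price = 0.0581

Derivation:
PV(D) = D * exp(-r * t_d) = 0.1173 * 0.99896054 = 0.11717807
S_0' = S_0 - PV(D) = 10.5100 - 0.11717807 = 10.39282193
d1 = (ln(S_0'/K) + (r + sigma^2/2)*T) / (sigma*sqrt(T)) = -1.19896990
d2 = d1 - sigma*sqrt(T) = -1.30287217
exp(-rT) = 0.99791967
N(d1) = 0.11526982; N(d2) = 0.09630920
C = S_0' * N(d1) - K * exp(-rT) * N(d2) = 10.39282193 * 0.11526982 - 11.8600 * 0.99791967 * 0.09630920 = 0.0581


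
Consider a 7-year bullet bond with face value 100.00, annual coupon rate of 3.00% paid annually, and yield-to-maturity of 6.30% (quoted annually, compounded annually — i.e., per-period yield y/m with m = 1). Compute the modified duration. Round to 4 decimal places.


Answer: Modified duration = 5.9668

Derivation:
Coupon per period c = face * coupon_rate / m = 3.000000
Periods per year m = 1; per-period yield y/m = 0.063000
Number of cashflows N = 7
Cashflows (t years, CF_t, discount factor 1/(1+y/m)^(m*t), PV):
  t = 1.0000: CF_t = 3.000000, DF = 0.940734, PV = 2.822201
  t = 2.0000: CF_t = 3.000000, DF = 0.884980, PV = 2.654940
  t = 3.0000: CF_t = 3.000000, DF = 0.832531, PV = 2.497592
  t = 4.0000: CF_t = 3.000000, DF = 0.783190, PV = 2.349569
  t = 5.0000: CF_t = 3.000000, DF = 0.736773, PV = 2.210319
  t = 6.0000: CF_t = 3.000000, DF = 0.693107, PV = 2.079322
  t = 7.0000: CF_t = 103.000000, DF = 0.652029, PV = 67.159024
Price P = sum_t PV_t = 81.772966
First compute Macaulay numerator sum_t t * PV_t:
  t * PV_t at t = 1.0000: 2.822201
  t * PV_t at t = 2.0000: 5.309880
  t * PV_t at t = 3.0000: 7.492775
  t * PV_t at t = 4.0000: 9.398276
  t * PV_t at t = 5.0000: 11.051594
  t * PV_t at t = 6.0000: 12.475930
  t * PV_t at t = 7.0000: 470.113165
Macaulay duration D = 518.663822 / 81.772966 = 6.342730
Modified duration = D / (1 + y/m) = 6.342730 / (1 + 0.063000) = 5.966820


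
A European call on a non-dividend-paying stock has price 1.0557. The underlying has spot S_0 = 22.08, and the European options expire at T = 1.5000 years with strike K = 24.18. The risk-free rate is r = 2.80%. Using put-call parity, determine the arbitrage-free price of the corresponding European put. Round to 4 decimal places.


Put-call parity: C - P = S_0 * exp(-qT) - K * exp(-rT).
S_0 * exp(-qT) = 22.0800 * 1.00000000 = 22.08000000
K * exp(-rT) = 24.1800 * 0.95886978 = 23.18547129
P = C - S*exp(-qT) + K*exp(-rT)
P = 1.0557 - 22.08000000 + 23.18547129 = 2.1612

Answer: Put price = 2.1612


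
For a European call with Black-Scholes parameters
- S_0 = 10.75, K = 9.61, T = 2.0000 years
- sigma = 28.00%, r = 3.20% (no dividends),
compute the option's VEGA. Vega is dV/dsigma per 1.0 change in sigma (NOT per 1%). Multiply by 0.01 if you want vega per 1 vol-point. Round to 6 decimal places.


d1 = 0.6427134243; d2 = 0.2467336269
phi(d1) = 0.3244970590; exp(-qT) = 1.0000000000; exp(-rT) = 0.9380049995
Vega = S * exp(-qT) * phi(d1) * sqrt(T) = 10.7500 * 1.0000000000 * 0.3244970590 * 1.4142135624 = 4.933263

Answer: Vega = 4.933263


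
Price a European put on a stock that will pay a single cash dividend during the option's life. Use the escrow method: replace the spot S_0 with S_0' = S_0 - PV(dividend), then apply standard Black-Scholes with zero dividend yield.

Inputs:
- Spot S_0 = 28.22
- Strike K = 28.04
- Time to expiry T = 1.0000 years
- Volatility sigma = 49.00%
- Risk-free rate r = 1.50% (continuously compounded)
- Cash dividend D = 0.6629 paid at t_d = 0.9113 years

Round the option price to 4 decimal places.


Answer: Price = 5.3690

Derivation:
PV(D) = D * exp(-r * t_d) = 0.6629 * 0.98642350 = 0.65390014
S_0' = S_0 - PV(D) = 28.2200 - 0.65390014 = 27.56609986
d1 = (ln(S_0'/K) + (r + sigma^2/2)*T) / (sigma*sqrt(T)) = 0.24082590
d2 = d1 - sigma*sqrt(T) = -0.24917410
exp(-rT) = 0.98511194
N(-d1) = 0.40484503; N(-d2) = 0.59838694
P = K * exp(-rT) * N(-d2) - S_0' * N(-d1) = 28.0400 * 0.98511194 * 0.59838694 - 27.56609986 * 0.40484503 = 5.3690


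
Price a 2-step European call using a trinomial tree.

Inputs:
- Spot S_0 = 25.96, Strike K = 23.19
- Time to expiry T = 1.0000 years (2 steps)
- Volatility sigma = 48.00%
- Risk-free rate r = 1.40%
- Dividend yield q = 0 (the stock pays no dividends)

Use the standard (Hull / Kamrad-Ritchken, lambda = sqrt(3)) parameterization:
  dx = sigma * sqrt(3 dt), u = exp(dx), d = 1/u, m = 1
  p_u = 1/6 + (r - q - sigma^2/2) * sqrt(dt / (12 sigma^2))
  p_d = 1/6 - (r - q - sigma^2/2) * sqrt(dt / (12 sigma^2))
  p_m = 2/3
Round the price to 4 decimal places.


dt = T/N = 0.500000; dx = sigma*sqrt(3*dt) = 0.587878
u = exp(dx) = 1.800164; d = 1/u = 0.555505
p_u = 0.123630, p_m = 0.666667, p_d = 0.209703
Discount per step: exp(-r*dt) = 0.993024
Stock lattice S(k, j) with j the centered position index:
  k=0: S(0,+0) = 25.9600
  k=1: S(1,-1) = 14.4209; S(1,+0) = 25.9600; S(1,+1) = 46.7322
  k=2: S(2,-2) = 8.0109; S(2,-1) = 14.4209; S(2,+0) = 25.9600; S(2,+1) = 46.7322; S(2,+2) = 84.1257
Terminal payoffs V(N, j) = max(S_T - K, 0):
  V(2,-2) = 0.000000; V(2,-1) = 0.000000; V(2,+0) = 2.770000; V(2,+1) = 23.542247; V(2,+2) = 60.935688
Backward induction: V(k, j) = exp(-r*dt) * [p_u * V(k+1, j+1) + p_m * V(k+1, j) + p_d * V(k+1, j-1)]
  V(1,-1) = exp(-r*dt) * [p_u*2.770000 + p_m*0.000000 + p_d*0.000000] = 0.340068
  V(1,+0) = exp(-r*dt) * [p_u*23.542247 + p_m*2.770000 + p_d*0.000000] = 4.724022
  V(1,+1) = exp(-r*dt) * [p_u*60.935688 + p_m*23.542247 + p_d*2.770000] = 23.643134
  V(0,+0) = exp(-r*dt) * [p_u*23.643134 + p_m*4.724022 + p_d*0.340068] = 6.100818

Answer: Price = V(0,0) = 6.1008


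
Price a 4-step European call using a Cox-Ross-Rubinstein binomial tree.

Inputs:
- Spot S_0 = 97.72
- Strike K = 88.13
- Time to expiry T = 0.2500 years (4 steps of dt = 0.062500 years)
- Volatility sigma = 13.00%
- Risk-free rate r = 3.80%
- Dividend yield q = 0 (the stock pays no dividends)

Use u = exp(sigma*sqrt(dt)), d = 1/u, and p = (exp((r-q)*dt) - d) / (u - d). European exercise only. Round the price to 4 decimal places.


dt = T/N = 0.062500
u = exp(sigma*sqrt(dt)) = 1.033034; d = 1/u = 0.968022
p = (exp((r-q)*dt) - d) / (u - d) = 0.528451
Discount per step: exp(-r*dt) = 0.997628
Stock lattice S(k, i) with i counting down-moves:
  k=0: S(0,0) = 97.7200
  k=1: S(1,0) = 100.9481; S(1,1) = 94.5952
  k=2: S(2,0) = 104.2828; S(2,1) = 97.7200; S(2,2) = 91.5702
  k=3: S(3,0) = 107.7276; S(3,1) = 100.9481; S(3,2) = 94.5952; S(3,3) = 88.6420
  k=4: S(4,0) = 111.2863; S(4,1) = 104.2828; S(4,2) = 97.7200; S(4,3) = 91.5702; S(4,4) = 85.8075
Terminal payoffs V(N, i) = max(S_T - K, 0):
  V(4,0) = 23.156310; V(4,1) = 16.152780; V(4,2) = 9.590000; V(4,3) = 3.440233; V(4,4) = 0.000000
Backward induction: V(k, i) = exp(-r*dt) * [p * V(k+1, i) + (1-p) * V(k+1, i+1)].
  V(3,0) = exp(-r*dt) * [p*23.156310 + (1-p)*16.152780] = 19.806706
  V(3,1) = exp(-r*dt) * [p*16.152780 + (1-p)*9.590000] = 13.027132
  V(3,2) = exp(-r*dt) * [p*9.590000 + (1-p)*3.440233] = 6.674214
  V(3,3) = exp(-r*dt) * [p*3.440233 + (1-p)*0.000000] = 1.813682
  V(2,0) = exp(-r*dt) * [p*19.806706 + (1-p)*13.027132] = 16.570405
  V(2,1) = exp(-r*dt) * [p*13.027132 + (1-p)*6.674214] = 10.007625
  V(2,2) = exp(-r*dt) * [p*6.674214 + (1-p)*1.813682] = 4.371841
  V(1,0) = exp(-r*dt) * [p*16.570405 + (1-p)*10.007625] = 13.443767
  V(1,1) = exp(-r*dt) * [p*10.007625 + (1-p)*4.371841] = 7.332642
  V(0,0) = exp(-r*dt) * [p*13.443767 + (1-p)*7.332642] = 10.537018

Answer: Price = V(0,0) = 10.5370


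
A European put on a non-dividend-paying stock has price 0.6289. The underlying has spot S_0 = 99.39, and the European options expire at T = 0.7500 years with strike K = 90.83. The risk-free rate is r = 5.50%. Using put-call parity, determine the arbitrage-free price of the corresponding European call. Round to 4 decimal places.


Answer: Call price = 12.8594

Derivation:
Put-call parity: C - P = S_0 * exp(-qT) - K * exp(-rT).
S_0 * exp(-qT) = 99.3900 * 1.00000000 = 99.39000000
K * exp(-rT) = 90.8300 * 0.95958920 = 87.15948728
C = P + S*exp(-qT) - K*exp(-rT)
C = 0.6289 + 99.39000000 - 87.15948728 = 12.8594


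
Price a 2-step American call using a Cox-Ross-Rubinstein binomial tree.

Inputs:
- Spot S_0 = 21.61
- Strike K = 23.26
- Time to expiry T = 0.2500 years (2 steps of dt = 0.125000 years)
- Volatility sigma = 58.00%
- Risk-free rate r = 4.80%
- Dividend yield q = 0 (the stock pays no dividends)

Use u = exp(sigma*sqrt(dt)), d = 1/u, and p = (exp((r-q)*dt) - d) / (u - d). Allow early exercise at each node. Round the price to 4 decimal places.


dt = T/N = 0.125000
u = exp(sigma*sqrt(dt)) = 1.227600; d = 1/u = 0.814598
p = (exp((r-q)*dt) - d) / (u - d) = 0.463485
Discount per step: exp(-r*dt) = 0.994018
Stock lattice S(k, i) with i counting down-moves:
  k=0: S(0,0) = 21.6100
  k=1: S(1,0) = 26.5284; S(1,1) = 17.6035
  k=2: S(2,0) = 32.5663; S(2,1) = 21.6100; S(2,2) = 14.3397
Terminal payoffs V(N, i) = max(S_T - K, 0):
  V(2,0) = 9.306303; V(2,1) = 0.000000; V(2,2) = 0.000000
Backward induction: V(k, i) = exp(-r*dt) * [p * V(k+1, i) + (1-p) * V(k+1, i+1)]; then take max(V_cont, immediate exercise) for American.
  V(1,0) = exp(-r*dt) * [p*9.306303 + (1-p)*0.000000] = 4.287530; exercise = 3.268434; V(1,0) = max -> 4.287530
  V(1,1) = exp(-r*dt) * [p*0.000000 + (1-p)*0.000000] = 0.000000; exercise = 0.000000; V(1,1) = max -> 0.000000
  V(0,0) = exp(-r*dt) * [p*4.287530 + (1-p)*0.000000] = 1.975319; exercise = 0.000000; V(0,0) = max -> 1.975319

Answer: Price = V(0,0) = 1.9753


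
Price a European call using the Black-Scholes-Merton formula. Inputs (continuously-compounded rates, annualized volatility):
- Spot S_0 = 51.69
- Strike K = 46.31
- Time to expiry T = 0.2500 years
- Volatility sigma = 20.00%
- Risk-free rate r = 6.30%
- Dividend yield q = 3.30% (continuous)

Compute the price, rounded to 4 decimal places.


Answer: Price = 5.9647

Derivation:
d1 = (ln(S/K) + (r - q + 0.5*sigma^2) * T) / (sigma * sqrt(T)) = 1.22406419
d2 = d1 - sigma * sqrt(T) = 1.12406419
exp(-rT) = 0.98437338; exp(-qT) = 0.99178394
C = S_0 * exp(-qT) * N(d1) - K * exp(-rT) * N(d2)
N(d1) = 0.88953599; N(d2) = 0.86950710
C = 51.6900 * 0.99178394 * 0.88953599 - 46.3100 * 0.98437338 * 0.86950710 = 5.9647


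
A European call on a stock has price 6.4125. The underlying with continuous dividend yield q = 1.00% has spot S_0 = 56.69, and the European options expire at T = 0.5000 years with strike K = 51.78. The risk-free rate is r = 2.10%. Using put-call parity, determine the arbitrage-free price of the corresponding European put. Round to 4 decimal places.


Answer: Put price = 1.2444

Derivation:
Put-call parity: C - P = S_0 * exp(-qT) - K * exp(-rT).
S_0 * exp(-qT) = 56.6900 * 0.99501248 = 56.40725745
K * exp(-rT) = 51.7800 * 0.98955493 = 51.23915441
P = C - S*exp(-qT) + K*exp(-rT)
P = 6.4125 - 56.40725745 + 51.23915441 = 1.2444


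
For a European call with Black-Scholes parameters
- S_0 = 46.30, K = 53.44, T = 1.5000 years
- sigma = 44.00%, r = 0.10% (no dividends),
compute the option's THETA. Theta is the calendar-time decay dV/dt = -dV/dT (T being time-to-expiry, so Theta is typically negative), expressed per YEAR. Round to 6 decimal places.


d1 = 0.0060911236; d2 = -0.5327966198
phi(d1) = 0.3989348797; exp(-qT) = 1.0000000000; exp(-rT) = 0.9985011244
Theta = -S*exp(-qT)*phi(d1)*sigma/(2*sqrt(T)) - r*K*exp(-rT)*N(d2) + q*S*exp(-qT)*N(d1)
N(d1) = 0.5024299917; N(d2) = 0.2970871870; sqrt(T) = 1.2247448714
Term 1 = -46.3000 * 1.0000000000 * 0.3989348797 * 0.4400 / (2 * 1.2247448714) = -3.3178752404
Term 2 = -0.0010 * 53.4400 * 0.9985011244 * 0.2970871870 = -0.0158525426
Term 3 = 0 (no dividend yield, q = 0)
Theta = -3.3178752404 + (-0.0158525426) + (0.0000000000) = -3.333728

Answer: Theta = -3.333728


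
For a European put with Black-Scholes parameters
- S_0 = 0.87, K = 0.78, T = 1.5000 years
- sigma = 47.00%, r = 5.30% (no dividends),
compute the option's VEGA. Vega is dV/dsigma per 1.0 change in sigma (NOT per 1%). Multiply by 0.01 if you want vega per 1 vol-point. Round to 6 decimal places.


Answer: Vega = 0.351703

Derivation:
d1 = 0.6156285059; d2 = 0.0399984163
phi(d1) = 0.3300742130; exp(-qT) = 1.0000000000; exp(-rT) = 0.9235780200
Vega = S * exp(-qT) * phi(d1) * sqrt(T) = 0.8700 * 1.0000000000 * 0.3300742130 * 1.2247448714 = 0.351703


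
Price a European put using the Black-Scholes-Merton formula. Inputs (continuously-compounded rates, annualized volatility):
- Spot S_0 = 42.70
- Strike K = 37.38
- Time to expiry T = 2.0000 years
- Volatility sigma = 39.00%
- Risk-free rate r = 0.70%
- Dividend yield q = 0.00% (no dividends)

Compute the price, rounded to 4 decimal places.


Answer: Price = 6.0206

Derivation:
d1 = (ln(S/K) + (r - q + 0.5*sigma^2) * T) / (sigma * sqrt(T)) = 0.54241095
d2 = d1 - sigma * sqrt(T) = -0.00913234
exp(-rT) = 0.98609754; exp(-qT) = 1.00000000
P = K * exp(-rT) * N(-d2) - S_0 * exp(-qT) * N(-d1)
N(-d1) = 0.29376772; N(-d2) = 0.50364323
P = 37.3800 * 0.98609754 * 0.50364323 - 42.7000 * 1.00000000 * 0.29376772 = 6.0206


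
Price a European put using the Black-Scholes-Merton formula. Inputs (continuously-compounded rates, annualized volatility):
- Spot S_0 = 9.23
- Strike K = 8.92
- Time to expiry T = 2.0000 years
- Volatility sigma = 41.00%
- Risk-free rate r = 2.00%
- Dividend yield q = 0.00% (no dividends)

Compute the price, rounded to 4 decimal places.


Answer: Price = 1.7165

Derivation:
d1 = (ln(S/K) + (r - q + 0.5*sigma^2) * T) / (sigma * sqrt(T)) = 0.41781922
d2 = d1 - sigma * sqrt(T) = -0.16200834
exp(-rT) = 0.96078944; exp(-qT) = 1.00000000
P = K * exp(-rT) * N(-d2) - S_0 * exp(-qT) * N(-d1)
N(-d1) = 0.33803965; N(-d2) = 0.56435036
P = 8.9200 * 0.96078944 * 0.56435036 - 9.2300 * 1.00000000 * 0.33803965 = 1.7165


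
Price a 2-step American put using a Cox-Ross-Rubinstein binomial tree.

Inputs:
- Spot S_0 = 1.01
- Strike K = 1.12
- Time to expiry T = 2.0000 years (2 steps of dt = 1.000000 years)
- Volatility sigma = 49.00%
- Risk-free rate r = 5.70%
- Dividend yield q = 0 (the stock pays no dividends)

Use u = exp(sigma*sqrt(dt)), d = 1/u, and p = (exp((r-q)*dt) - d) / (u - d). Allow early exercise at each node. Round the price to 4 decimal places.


dt = T/N = 1.000000
u = exp(sigma*sqrt(dt)) = 1.632316; d = 1/u = 0.612626
p = (exp((r-q)*dt) - d) / (u - d) = 0.437417
Discount per step: exp(-r*dt) = 0.944594
Stock lattice S(k, i) with i counting down-moves:
  k=0: S(0,0) = 1.0100
  k=1: S(1,0) = 1.6486; S(1,1) = 0.6188
  k=2: S(2,0) = 2.6911; S(2,1) = 1.0100; S(2,2) = 0.3791
Terminal payoffs V(N, i) = max(K - S_T, 0):
  V(2,0) = 0.000000; V(2,1) = 0.110000; V(2,2) = 0.740936
Backward induction: V(k, i) = exp(-r*dt) * [p * V(k+1, i) + (1-p) * V(k+1, i+1)]; then take max(V_cont, immediate exercise) for American.
  V(1,0) = exp(-r*dt) * [p*0.000000 + (1-p)*0.110000] = 0.058455; exercise = 0.000000; V(1,0) = max -> 0.058455
  V(1,1) = exp(-r*dt) * [p*0.110000 + (1-p)*0.740936] = 0.439193; exercise = 0.501247; V(1,1) = max -> 0.501247
  V(0,0) = exp(-r*dt) * [p*0.058455 + (1-p)*0.501247] = 0.290522; exercise = 0.110000; V(0,0) = max -> 0.290522

Answer: Price = V(0,0) = 0.2905


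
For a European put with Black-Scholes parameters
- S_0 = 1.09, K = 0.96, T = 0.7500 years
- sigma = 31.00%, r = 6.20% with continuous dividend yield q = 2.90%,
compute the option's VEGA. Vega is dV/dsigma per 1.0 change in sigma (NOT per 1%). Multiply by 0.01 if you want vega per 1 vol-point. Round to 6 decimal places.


Answer: Vega = 0.288521

Derivation:
d1 = 0.6994773235; d2 = 0.4310094483
phi(d1) = 0.3123681571; exp(-qT) = 0.9784848257; exp(-rT) = 0.9545645606
Vega = S * exp(-qT) * phi(d1) * sqrt(T) = 1.0900 * 0.9784848257 * 0.3123681571 * 0.8660254038 = 0.288521


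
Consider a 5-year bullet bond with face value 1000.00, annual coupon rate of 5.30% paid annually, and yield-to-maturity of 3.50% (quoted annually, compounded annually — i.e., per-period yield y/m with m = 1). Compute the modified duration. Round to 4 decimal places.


Answer: Modified duration = 4.3886

Derivation:
Coupon per period c = face * coupon_rate / m = 53.000000
Periods per year m = 1; per-period yield y/m = 0.035000
Number of cashflows N = 5
Cashflows (t years, CF_t, discount factor 1/(1+y/m)^(m*t), PV):
  t = 1.0000: CF_t = 53.000000, DF = 0.966184, PV = 51.207729
  t = 2.0000: CF_t = 53.000000, DF = 0.933511, PV = 49.476067
  t = 3.0000: CF_t = 53.000000, DF = 0.901943, PV = 47.802963
  t = 4.0000: CF_t = 53.000000, DF = 0.871442, PV = 46.186438
  t = 5.0000: CF_t = 1053.000000, DF = 0.841973, PV = 886.597745
Price P = sum_t PV_t = 1081.270943
First compute Macaulay numerator sum_t t * PV_t:
  t * PV_t at t = 1.0000: 51.207729
  t * PV_t at t = 2.0000: 98.952134
  t * PV_t at t = 3.0000: 143.408890
  t * PV_t at t = 4.0000: 184.745752
  t * PV_t at t = 5.0000: 4432.988724
Macaulay duration D = 4911.303230 / 1081.270943 = 4.542158
Modified duration = D / (1 + y/m) = 4.542158 / (1 + 0.035000) = 4.388558


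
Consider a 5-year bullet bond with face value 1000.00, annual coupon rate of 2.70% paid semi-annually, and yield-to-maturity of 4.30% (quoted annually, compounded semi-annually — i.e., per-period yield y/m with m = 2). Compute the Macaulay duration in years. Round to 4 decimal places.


Coupon per period c = face * coupon_rate / m = 13.500000
Periods per year m = 2; per-period yield y/m = 0.021500
Number of cashflows N = 10
Cashflows (t years, CF_t, discount factor 1/(1+y/m)^(m*t), PV):
  t = 0.5000: CF_t = 13.500000, DF = 0.978953, PV = 13.215859
  t = 1.0000: CF_t = 13.500000, DF = 0.958348, PV = 12.937699
  t = 1.5000: CF_t = 13.500000, DF = 0.938177, PV = 12.665393
  t = 2.0000: CF_t = 13.500000, DF = 0.918431, PV = 12.398818
  t = 2.5000: CF_t = 13.500000, DF = 0.899100, PV = 12.137854
  t = 3.0000: CF_t = 13.500000, DF = 0.880177, PV = 11.882383
  t = 3.5000: CF_t = 13.500000, DF = 0.861651, PV = 11.632289
  t = 4.0000: CF_t = 13.500000, DF = 0.843515, PV = 11.387458
  t = 4.5000: CF_t = 13.500000, DF = 0.825762, PV = 11.147781
  t = 5.0000: CF_t = 1013.500000, DF = 0.808381, PV = 819.294507
Price P = sum_t PV_t = 928.700041
Macaulay numerator sum_t t * PV_t:
  t * PV_t at t = 0.5000: 6.607930
  t * PV_t at t = 1.0000: 12.937699
  t * PV_t at t = 1.5000: 18.998089
  t * PV_t at t = 2.0000: 24.797636
  t * PV_t at t = 2.5000: 30.344635
  t * PV_t at t = 3.0000: 35.647149
  t * PV_t at t = 3.5000: 40.713010
  t * PV_t at t = 4.0000: 45.549833
  t * PV_t at t = 4.5000: 50.165015
  t * PV_t at t = 5.0000: 4096.472537
Macaulay duration D = (sum_t t * PV_t) / P = 4362.233532 / 928.700041 = 4.697139

Answer: Macaulay duration = 4.6971 years


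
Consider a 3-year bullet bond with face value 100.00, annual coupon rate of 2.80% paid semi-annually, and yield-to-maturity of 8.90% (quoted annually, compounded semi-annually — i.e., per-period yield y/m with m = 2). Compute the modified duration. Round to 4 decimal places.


Answer: Modified duration = 2.7642

Derivation:
Coupon per period c = face * coupon_rate / m = 1.400000
Periods per year m = 2; per-period yield y/m = 0.044500
Number of cashflows N = 6
Cashflows (t years, CF_t, discount factor 1/(1+y/m)^(m*t), PV):
  t = 0.5000: CF_t = 1.400000, DF = 0.957396, PV = 1.340354
  t = 1.0000: CF_t = 1.400000, DF = 0.916607, PV = 1.283250
  t = 1.5000: CF_t = 1.400000, DF = 0.877556, PV = 1.228578
  t = 2.0000: CF_t = 1.400000, DF = 0.840168, PV = 1.176235
  t = 2.5000: CF_t = 1.400000, DF = 0.804374, PV = 1.126123
  t = 3.0000: CF_t = 101.400000, DF = 0.770104, PV = 78.088537
Price P = sum_t PV_t = 84.243078
First compute Macaulay numerator sum_t t * PV_t:
  t * PV_t at t = 0.5000: 0.670177
  t * PV_t at t = 1.0000: 1.283250
  t * PV_t at t = 1.5000: 1.842867
  t * PV_t at t = 2.0000: 2.352471
  t * PV_t at t = 2.5000: 2.815307
  t * PV_t at t = 3.0000: 234.265612
Macaulay duration D = 243.229684 / 84.243078 = 2.887236
Modified duration = D / (1 + y/m) = 2.887236 / (1 + 0.044500) = 2.764228


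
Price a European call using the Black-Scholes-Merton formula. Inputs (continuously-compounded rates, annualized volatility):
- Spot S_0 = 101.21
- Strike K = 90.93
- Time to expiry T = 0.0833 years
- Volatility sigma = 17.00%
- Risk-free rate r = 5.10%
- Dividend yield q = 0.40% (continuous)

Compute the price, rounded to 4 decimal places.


Answer: Price = 10.6509

Derivation:
d1 = (ln(S/K) + (r - q + 0.5*sigma^2) * T) / (sigma * sqrt(T)) = 2.28730195
d2 = d1 - sigma * sqrt(T) = 2.23823699
exp(-rT) = 0.99576071; exp(-qT) = 0.99966686
C = S_0 * exp(-qT) * N(d1) - K * exp(-rT) * N(d2)
N(d1) = 0.98891090; N(d2) = 0.98739720
C = 101.2100 * 0.99966686 * 0.98891090 - 90.9300 * 0.99576071 * 0.98739720 = 10.6509


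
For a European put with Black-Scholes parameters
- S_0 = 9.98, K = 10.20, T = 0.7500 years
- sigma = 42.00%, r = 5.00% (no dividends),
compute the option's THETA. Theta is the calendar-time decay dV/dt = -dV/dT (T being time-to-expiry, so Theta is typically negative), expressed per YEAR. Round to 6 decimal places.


Answer: Theta = -0.668602

Derivation:
d1 = 0.2250164115; d2 = -0.1387142581
phi(d1) = 0.3889693517; exp(-qT) = 1.0000000000; exp(-rT) = 0.9631944177
Theta = -S*exp(-qT)*phi(d1)*sigma/(2*sqrt(T)) + r*K*exp(-rT)*N(-d2) - q*S*exp(-qT)*N(-d1)
N(-d1) = 0.4109832535; N(-d2) = 0.5551620246; sqrt(T) = 0.8660254038
Term 1 = -9.9800 * 1.0000000000 * 0.3889693517 * 0.4200 / (2 * 0.8660254038) = -0.9413141505
Term 2 = 0.0500 * 10.2000 * 0.9631944177 * 0.5551620246 = 0.2727117711
Term 3 = 0 (no dividend yield, q = 0)
Theta = -0.9413141505 + (0.2727117711) + (0.0000000000) = -0.668602


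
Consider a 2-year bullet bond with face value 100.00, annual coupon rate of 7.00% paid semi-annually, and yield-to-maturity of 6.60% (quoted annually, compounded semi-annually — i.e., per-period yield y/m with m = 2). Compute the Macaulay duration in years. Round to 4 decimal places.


Answer: Macaulay duration = 1.9012 years

Derivation:
Coupon per period c = face * coupon_rate / m = 3.500000
Periods per year m = 2; per-period yield y/m = 0.033000
Number of cashflows N = 4
Cashflows (t years, CF_t, discount factor 1/(1+y/m)^(m*t), PV):
  t = 0.5000: CF_t = 3.500000, DF = 0.968054, PV = 3.388190
  t = 1.0000: CF_t = 3.500000, DF = 0.937129, PV = 3.279951
  t = 1.5000: CF_t = 3.500000, DF = 0.907192, PV = 3.175171
  t = 2.0000: CF_t = 103.500000, DF = 0.878211, PV = 90.894805
Price P = sum_t PV_t = 100.738117
Macaulay numerator sum_t t * PV_t:
  t * PV_t at t = 0.5000: 1.694095
  t * PV_t at t = 1.0000: 3.279951
  t * PV_t at t = 1.5000: 4.762756
  t * PV_t at t = 2.0000: 181.789611
Macaulay duration D = (sum_t t * PV_t) / P = 191.526413 / 100.738117 = 1.901231


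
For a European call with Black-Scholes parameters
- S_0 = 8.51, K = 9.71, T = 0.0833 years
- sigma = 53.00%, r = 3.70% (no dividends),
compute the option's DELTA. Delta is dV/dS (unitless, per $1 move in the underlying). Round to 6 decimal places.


Answer: Delta = 0.221916

Derivation:
d1 = -0.7657376247; d2 = -0.9187048434
phi(d1) = 0.2975670836; exp(-qT) = 1.0000000000; exp(-rT) = 0.9969226448
N(d1) = 0.2219162175
Delta = exp(-qT) * N(d1) = 1.0000000000 * 0.2219162175 = 0.221916


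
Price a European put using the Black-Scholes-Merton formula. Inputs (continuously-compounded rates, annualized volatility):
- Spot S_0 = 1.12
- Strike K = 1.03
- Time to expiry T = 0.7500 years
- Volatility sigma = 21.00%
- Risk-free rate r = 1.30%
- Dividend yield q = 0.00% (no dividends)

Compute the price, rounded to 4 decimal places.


d1 = (ln(S/K) + (r - q + 0.5*sigma^2) * T) / (sigma * sqrt(T)) = 0.60515866
d2 = d1 - sigma * sqrt(T) = 0.42329333
exp(-rT) = 0.99029738; exp(-qT) = 1.00000000
P = K * exp(-rT) * N(-d2) - S_0 * exp(-qT) * N(-d1)
N(-d1) = 0.27253679; N(-d2) = 0.33604063
P = 1.0300 * 0.99029738 * 0.33604063 - 1.1200 * 1.00000000 * 0.27253679 = 0.0375

Answer: Price = 0.0375


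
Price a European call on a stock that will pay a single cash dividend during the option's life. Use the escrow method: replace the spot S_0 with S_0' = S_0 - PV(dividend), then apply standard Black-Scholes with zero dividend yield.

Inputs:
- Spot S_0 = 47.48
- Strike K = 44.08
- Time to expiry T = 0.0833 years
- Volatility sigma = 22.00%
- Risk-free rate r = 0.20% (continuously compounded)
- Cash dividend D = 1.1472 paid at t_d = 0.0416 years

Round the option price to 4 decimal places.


Answer: Price = 2.6126

Derivation:
PV(D) = D * exp(-r * t_d) = 1.1472 * 0.99991680 = 1.14710456
S_0' = S_0 - PV(D) = 47.4800 - 1.14710456 = 46.33289544
d1 = (ln(S_0'/K) + (r + sigma^2/2)*T) / (sigma*sqrt(T)) = 0.81940013
d2 = d1 - sigma*sqrt(T) = 0.75590431
exp(-rT) = 0.99983341
N(d1) = 0.79372092; N(d2) = 0.77514671
C = S_0' * N(d1) - K * exp(-rT) * N(d2) = 46.33289544 * 0.79372092 - 44.0800 * 0.99983341 * 0.77514671 = 2.6126


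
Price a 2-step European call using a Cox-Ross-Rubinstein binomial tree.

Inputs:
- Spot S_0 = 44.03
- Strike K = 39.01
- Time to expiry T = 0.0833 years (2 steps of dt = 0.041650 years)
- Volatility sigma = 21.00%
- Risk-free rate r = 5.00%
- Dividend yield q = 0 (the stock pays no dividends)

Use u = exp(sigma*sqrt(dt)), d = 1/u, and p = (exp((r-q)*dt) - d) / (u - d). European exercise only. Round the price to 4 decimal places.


dt = T/N = 0.041650
u = exp(sigma*sqrt(dt)) = 1.043789; d = 1/u = 0.958048
p = (exp((r-q)*dt) - d) / (u - d) = 0.513601
Discount per step: exp(-r*dt) = 0.997920
Stock lattice S(k, i) with i counting down-moves:
  k=0: S(0,0) = 44.0300
  k=1: S(1,0) = 45.9580; S(1,1) = 42.1828
  k=2: S(2,0) = 47.9705; S(2,1) = 44.0300; S(2,2) = 40.4132
Terminal payoffs V(N, i) = max(S_T - K, 0):
  V(2,0) = 8.960499; V(2,1) = 5.020000; V(2,2) = 1.403190
Backward induction: V(k, i) = exp(-r*dt) * [p * V(k+1, i) + (1-p) * V(k+1, i+1)].
  V(1,0) = exp(-r*dt) * [p*8.960499 + (1-p)*5.020000] = 7.029190
  V(1,1) = exp(-r*dt) * [p*5.020000 + (1-p)*1.403190] = 3.254003
  V(0,0) = exp(-r*dt) * [p*7.029190 + (1-p)*3.254003] = 5.182139

Answer: Price = V(0,0) = 5.1821


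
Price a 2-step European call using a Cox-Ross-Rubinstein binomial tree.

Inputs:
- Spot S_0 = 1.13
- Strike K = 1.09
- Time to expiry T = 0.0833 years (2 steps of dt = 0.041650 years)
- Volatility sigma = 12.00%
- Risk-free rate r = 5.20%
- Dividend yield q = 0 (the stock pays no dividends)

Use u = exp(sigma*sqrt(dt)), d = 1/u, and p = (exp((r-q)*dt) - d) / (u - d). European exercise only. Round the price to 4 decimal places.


Answer: Price = V(0,0) = 0.0477

Derivation:
dt = T/N = 0.041650
u = exp(sigma*sqrt(dt)) = 1.024792; d = 1/u = 0.975807
p = (exp((r-q)*dt) - d) / (u - d) = 0.538139
Discount per step: exp(-r*dt) = 0.997837
Stock lattice S(k, i) with i counting down-moves:
  k=0: S(0,0) = 1.1300
  k=1: S(1,0) = 1.1580; S(1,1) = 1.1027
  k=2: S(2,0) = 1.1867; S(2,1) = 1.1300; S(2,2) = 1.0760
Terminal payoffs V(N, i) = max(S_T - K, 0):
  V(2,0) = 0.096725; V(2,1) = 0.040000; V(2,2) = 0.000000
Backward induction: V(k, i) = exp(-r*dt) * [p * V(k+1, i) + (1-p) * V(k+1, i+1)].
  V(1,0) = exp(-r*dt) * [p*0.096725 + (1-p)*0.040000] = 0.070374
  V(1,1) = exp(-r*dt) * [p*0.040000 + (1-p)*0.000000] = 0.021479
  V(0,0) = exp(-r*dt) * [p*0.070374 + (1-p)*0.021479] = 0.047688


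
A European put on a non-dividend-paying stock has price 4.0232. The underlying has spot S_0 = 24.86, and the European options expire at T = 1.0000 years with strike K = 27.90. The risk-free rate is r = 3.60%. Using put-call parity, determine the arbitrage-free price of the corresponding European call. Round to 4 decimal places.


Put-call parity: C - P = S_0 * exp(-qT) - K * exp(-rT).
S_0 * exp(-qT) = 24.8600 * 1.00000000 = 24.86000000
K * exp(-rT) = 27.9000 * 0.96464029 = 26.91346419
C = P + S*exp(-qT) - K*exp(-rT)
C = 4.0232 + 24.86000000 - 26.91346419 = 1.9697

Answer: Call price = 1.9697


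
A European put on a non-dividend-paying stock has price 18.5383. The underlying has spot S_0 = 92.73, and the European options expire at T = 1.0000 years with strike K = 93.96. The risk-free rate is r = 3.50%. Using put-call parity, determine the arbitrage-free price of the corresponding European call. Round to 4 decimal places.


Answer: Call price = 20.5400

Derivation:
Put-call parity: C - P = S_0 * exp(-qT) - K * exp(-rT).
S_0 * exp(-qT) = 92.7300 * 1.00000000 = 92.73000000
K * exp(-rT) = 93.9600 * 0.96560542 = 90.72828491
C = P + S*exp(-qT) - K*exp(-rT)
C = 18.5383 + 92.73000000 - 90.72828491 = 20.5400


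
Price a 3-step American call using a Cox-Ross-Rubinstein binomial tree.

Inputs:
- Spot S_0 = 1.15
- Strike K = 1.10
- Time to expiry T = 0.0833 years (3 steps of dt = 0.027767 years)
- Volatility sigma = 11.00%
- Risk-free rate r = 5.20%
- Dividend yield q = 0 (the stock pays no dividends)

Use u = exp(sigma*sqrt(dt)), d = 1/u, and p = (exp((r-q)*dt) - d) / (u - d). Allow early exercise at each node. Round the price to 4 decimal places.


dt = T/N = 0.027767
u = exp(sigma*sqrt(dt)) = 1.018499; d = 1/u = 0.981837
p = (exp((r-q)*dt) - d) / (u - d) = 0.534830
Discount per step: exp(-r*dt) = 0.998557
Stock lattice S(k, i) with i counting down-moves:
  k=0: S(0,0) = 1.1500
  k=1: S(1,0) = 1.1713; S(1,1) = 1.1291
  k=2: S(2,0) = 1.1929; S(2,1) = 1.1500; S(2,2) = 1.1086
  k=3: S(3,0) = 1.2150; S(3,1) = 1.1713; S(3,2) = 1.1291; S(3,3) = 1.0885
Terminal payoffs V(N, i) = max(S_T - K, 0):
  V(3,0) = 0.115008; V(3,1) = 0.071273; V(3,2) = 0.029113; V(3,3) = 0.000000
Backward induction: V(k, i) = exp(-r*dt) * [p * V(k+1, i) + (1-p) * V(k+1, i+1)]; then take max(V_cont, immediate exercise) for American.
  V(2,0) = exp(-r*dt) * [p*0.115008 + (1-p)*0.071273] = 0.094528; exercise = 0.092941; V(2,0) = max -> 0.094528
  V(2,1) = exp(-r*dt) * [p*0.071273 + (1-p)*0.029113] = 0.051587; exercise = 0.050000; V(2,1) = max -> 0.051587
  V(2,2) = exp(-r*dt) * [p*0.029113 + (1-p)*0.000000] = 0.015548; exercise = 0.008605; V(2,2) = max -> 0.015548
  V(1,0) = exp(-r*dt) * [p*0.094528 + (1-p)*0.051587] = 0.074445; exercise = 0.071273; V(1,0) = max -> 0.074445
  V(1,1) = exp(-r*dt) * [p*0.051587 + (1-p)*0.015548] = 0.034773; exercise = 0.029113; V(1,1) = max -> 0.034773
  V(0,0) = exp(-r*dt) * [p*0.074445 + (1-p)*0.034773] = 0.055910; exercise = 0.050000; V(0,0) = max -> 0.055910

Answer: Price = V(0,0) = 0.0559


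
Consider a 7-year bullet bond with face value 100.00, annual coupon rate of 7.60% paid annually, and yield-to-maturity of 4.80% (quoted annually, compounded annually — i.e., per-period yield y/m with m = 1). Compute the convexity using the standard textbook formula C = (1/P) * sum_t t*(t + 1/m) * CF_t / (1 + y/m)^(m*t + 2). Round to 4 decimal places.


Coupon per period c = face * coupon_rate / m = 7.600000
Periods per year m = 1; per-period yield y/m = 0.048000
Number of cashflows N = 7
Cashflows (t years, CF_t, discount factor 1/(1+y/m)^(m*t), PV):
  t = 1.0000: CF_t = 7.600000, DF = 0.954198, PV = 7.251908
  t = 2.0000: CF_t = 7.600000, DF = 0.910495, PV = 6.919760
  t = 3.0000: CF_t = 7.600000, DF = 0.868793, PV = 6.602824
  t = 4.0000: CF_t = 7.600000, DF = 0.829001, PV = 6.300405
  t = 5.0000: CF_t = 7.600000, DF = 0.791031, PV = 6.011837
  t = 6.0000: CF_t = 7.600000, DF = 0.754801, PV = 5.736485
  t = 7.0000: CF_t = 107.600000, DF = 0.720230, PV = 77.496715
Price P = sum_t PV_t = 116.319935
Convexity numerator sum_t t*(t + 1/m) * CF_t / (1+y/m)^(m*t + 2):
  t = 1.0000: term = 13.205649
  t = 2.0000: term = 37.802429
  t = 3.0000: term = 72.142041
  t = 4.0000: term = 114.729709
  t = 5.0000: term = 164.212370
  t = 6.0000: term = 219.367670
  t = 7.0000: term = 3951.379610
Convexity = (1/P) * sum = 4572.839478 / 116.319935 = 39.312604

Answer: Convexity = 39.3126


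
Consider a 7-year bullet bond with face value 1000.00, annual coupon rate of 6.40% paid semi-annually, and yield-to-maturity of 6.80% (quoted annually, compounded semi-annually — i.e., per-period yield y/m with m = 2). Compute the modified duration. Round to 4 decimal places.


Coupon per period c = face * coupon_rate / m = 32.000000
Periods per year m = 2; per-period yield y/m = 0.034000
Number of cashflows N = 14
Cashflows (t years, CF_t, discount factor 1/(1+y/m)^(m*t), PV):
  t = 0.5000: CF_t = 32.000000, DF = 0.967118, PV = 30.947776
  t = 1.0000: CF_t = 32.000000, DF = 0.935317, PV = 29.930151
  t = 1.5000: CF_t = 32.000000, DF = 0.904562, PV = 28.945987
  t = 2.0000: CF_t = 32.000000, DF = 0.874818, PV = 27.994185
  t = 2.5000: CF_t = 32.000000, DF = 0.846052, PV = 27.073680
  t = 3.0000: CF_t = 32.000000, DF = 0.818233, PV = 26.183443
  t = 3.5000: CF_t = 32.000000, DF = 0.791327, PV = 25.322478
  t = 4.0000: CF_t = 32.000000, DF = 0.765307, PV = 24.489824
  t = 4.5000: CF_t = 32.000000, DF = 0.740142, PV = 23.684550
  t = 5.0000: CF_t = 32.000000, DF = 0.715805, PV = 22.905754
  t = 5.5000: CF_t = 32.000000, DF = 0.692268, PV = 22.152567
  t = 6.0000: CF_t = 32.000000, DF = 0.669505, PV = 21.424146
  t = 6.5000: CF_t = 32.000000, DF = 0.647490, PV = 20.719677
  t = 7.0000: CF_t = 1032.000000, DF = 0.626199, PV = 646.237498
Price P = sum_t PV_t = 978.011713
First compute Macaulay numerator sum_t t * PV_t:
  t * PV_t at t = 0.5000: 15.473888
  t * PV_t at t = 1.0000: 29.930151
  t * PV_t at t = 1.5000: 43.418980
  t * PV_t at t = 2.0000: 55.988369
  t * PV_t at t = 2.5000: 67.684199
  t * PV_t at t = 3.0000: 78.550328
  t * PV_t at t = 3.5000: 88.628674
  t * PV_t at t = 4.0000: 97.959297
  t * PV_t at t = 4.5000: 106.580473
  t * PV_t at t = 5.0000: 114.528770
  t * PV_t at t = 5.5000: 121.839117
  t * PV_t at t = 6.0000: 128.544874
  t * PV_t at t = 6.5000: 134.677899
  t * PV_t at t = 7.0000: 4523.662489
Macaulay duration D = 5607.467506 / 978.011713 = 5.733538
Modified duration = D / (1 + y/m) = 5.733538 / (1 + 0.034000) = 5.545008

Answer: Modified duration = 5.5450


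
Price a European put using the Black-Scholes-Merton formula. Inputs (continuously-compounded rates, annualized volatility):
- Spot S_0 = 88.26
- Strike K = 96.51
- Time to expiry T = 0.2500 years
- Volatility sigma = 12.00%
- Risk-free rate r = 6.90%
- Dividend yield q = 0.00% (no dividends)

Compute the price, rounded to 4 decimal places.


d1 = (ln(S/K) + (r - q + 0.5*sigma^2) * T) / (sigma * sqrt(T)) = -1.17182710
d2 = d1 - sigma * sqrt(T) = -1.23182710
exp(-rT) = 0.98289793; exp(-qT) = 1.00000000
P = K * exp(-rT) * N(-d2) - S_0 * exp(-qT) * N(-d1)
N(-d1) = 0.87936676; N(-d2) = 0.89099316
P = 96.5100 * 0.98289793 * 0.89099316 - 88.2600 * 1.00000000 * 0.87936676 = 6.9062

Answer: Price = 6.9062


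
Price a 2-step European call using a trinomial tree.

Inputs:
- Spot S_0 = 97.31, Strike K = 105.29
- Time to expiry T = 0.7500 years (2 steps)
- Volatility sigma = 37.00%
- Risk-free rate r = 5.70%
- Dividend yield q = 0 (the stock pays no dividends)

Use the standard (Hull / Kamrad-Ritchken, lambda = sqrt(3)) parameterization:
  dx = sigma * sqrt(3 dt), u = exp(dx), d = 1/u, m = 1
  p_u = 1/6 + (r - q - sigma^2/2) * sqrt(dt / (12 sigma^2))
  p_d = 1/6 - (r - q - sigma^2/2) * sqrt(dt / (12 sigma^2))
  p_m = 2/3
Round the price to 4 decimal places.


Answer: Price = V(0,0) = 10.6771

Derivation:
dt = T/N = 0.375000; dx = sigma*sqrt(3*dt) = 0.392444
u = exp(dx) = 1.480595; d = 1/u = 0.675404
p_u = 0.161196, p_m = 0.666667, p_d = 0.172137
Discount per step: exp(-r*dt) = 0.978852
Stock lattice S(k, j) with j the centered position index:
  k=0: S(0,+0) = 97.3100
  k=1: S(1,-1) = 65.7236; S(1,+0) = 97.3100; S(1,+1) = 144.0767
  k=2: S(2,-2) = 44.3900; S(2,-1) = 65.7236; S(2,+0) = 97.3100; S(2,+1) = 144.0767; S(2,+2) = 213.3193
Terminal payoffs V(N, j) = max(S_T - K, 0):
  V(2,-2) = 0.000000; V(2,-1) = 0.000000; V(2,+0) = 0.000000; V(2,+1) = 38.786733; V(2,+2) = 108.029339
Backward induction: V(k, j) = exp(-r*dt) * [p_u * V(k+1, j+1) + p_m * V(k+1, j) + p_d * V(k+1, j-1)]
  V(1,-1) = exp(-r*dt) * [p_u*0.000000 + p_m*0.000000 + p_d*0.000000] = 0.000000
  V(1,+0) = exp(-r*dt) * [p_u*38.786733 + p_m*0.000000 + p_d*0.000000] = 6.120048
  V(1,+1) = exp(-r*dt) * [p_u*108.029339 + p_m*38.786733 + p_d*0.000000] = 42.356616
  V(0,+0) = exp(-r*dt) * [p_u*42.356616 + p_m*6.120048 + p_d*0.000000] = 10.677076


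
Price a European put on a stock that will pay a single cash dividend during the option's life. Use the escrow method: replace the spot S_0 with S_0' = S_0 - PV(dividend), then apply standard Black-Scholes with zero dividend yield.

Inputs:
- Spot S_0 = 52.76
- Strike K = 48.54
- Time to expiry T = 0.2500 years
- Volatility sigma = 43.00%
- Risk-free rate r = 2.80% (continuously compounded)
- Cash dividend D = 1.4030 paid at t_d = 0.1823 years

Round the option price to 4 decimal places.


Answer: Price = 2.8645

Derivation:
PV(D) = D * exp(-r * t_d) = 1.4030 * 0.99490861 = 1.39585677
S_0' = S_0 - PV(D) = 52.7600 - 1.39585677 = 51.36414323
d1 = (ln(S_0'/K) + (r + sigma^2/2)*T) / (sigma*sqrt(T)) = 0.40309128
d2 = d1 - sigma*sqrt(T) = 0.18809128
exp(-rT) = 0.99302444
N(-d1) = 0.34344054; N(-d2) = 0.42540255
P = K * exp(-rT) * N(-d2) - S_0' * N(-d1) = 48.5400 * 0.99302444 * 0.42540255 - 51.36414323 * 0.34344054 = 2.8645


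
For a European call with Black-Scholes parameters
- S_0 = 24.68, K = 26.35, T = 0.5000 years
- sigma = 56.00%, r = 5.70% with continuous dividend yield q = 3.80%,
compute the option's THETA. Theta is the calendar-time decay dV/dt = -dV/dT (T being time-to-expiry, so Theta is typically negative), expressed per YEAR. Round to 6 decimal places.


Answer: Theta = -3.874377

Derivation:
d1 = 0.0566314852; d2 = -0.3393483122
phi(d1) = 0.3983030641; exp(-qT) = 0.9811793622; exp(-rT) = 0.9719022941
Theta = -S*exp(-qT)*phi(d1)*sigma/(2*sqrt(T)) - r*K*exp(-rT)*N(d2) + q*S*exp(-qT)*N(d1)
N(d1) = 0.5225806234; N(d2) = 0.3671736758; sqrt(T) = 0.7071067812
Term 1 = -24.6800 * 0.9811793622 * 0.3983030641 * 0.5600 / (2 * 0.7071067812) = -3.8192689027
Term 2 = -0.0570 * 26.3500 * 0.9719022941 * 0.3671736758 = -0.5359812778
Term 3 = 0.0380 * 24.6800 * 0.9811793622 * 0.5225806234 = 0.4808730735
Theta = -3.8192689027 + (-0.5359812778) + (0.4808730735) = -3.874377
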